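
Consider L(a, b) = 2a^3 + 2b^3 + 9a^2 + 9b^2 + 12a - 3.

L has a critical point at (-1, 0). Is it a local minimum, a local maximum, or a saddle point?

The mixed partial ∂²L/∂a∂b is 0, so the Hessian at any point is diag(L_aa, L_bb) = diag(6(2a + 3), 6(2b + 3)).
At (-1, 0): H = diag(6, 18).
Both eigenvalues are positive, so H is positive definite: a local minimum.

local minimum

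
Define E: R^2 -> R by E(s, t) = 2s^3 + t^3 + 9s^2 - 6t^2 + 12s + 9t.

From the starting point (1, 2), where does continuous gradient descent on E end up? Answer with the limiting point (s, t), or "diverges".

(-1, 3)

E is separable, so gradient descent decouples: s follows -∂E/∂s, t follows -∂E/∂t.
∂E/∂s = 6(s + 1)(s + 2); at s=1 this is 36, so s decreases.
∂E/∂t = 3(t - 3)(t - 1); at t=2 this is -3, so t increases.
s converges to its nearest critical value -1 (a local min of the s-part); t converges to 3. The iterate converges to (-1, 3).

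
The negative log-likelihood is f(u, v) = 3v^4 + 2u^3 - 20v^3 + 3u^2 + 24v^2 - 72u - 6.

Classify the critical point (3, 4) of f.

The mixed partial ∂²f/∂u∂v is 0, so the Hessian at any point is diag(f_uu, f_vv) = diag(6(2u + 1), 12(3v^2 - 10v + 4)).
At (3, 4): H = diag(42, 144).
Both eigenvalues are positive, so H is positive definite: a local minimum.

local minimum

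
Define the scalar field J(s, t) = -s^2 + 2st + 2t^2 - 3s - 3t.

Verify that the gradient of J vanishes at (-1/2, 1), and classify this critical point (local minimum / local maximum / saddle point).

∇J = (-2s + 2t - 3, 2s + 4t - 3); substituting (-1/2, 1) gives ∇J = (0, 0), so (-1/2, 1) is indeed a critical point.
The Hessian of J is constant: H = [[-2, 2], [2, 4]].
det(H) = (-2)·4 − 2² = -12.
Since det(H) < 0, H is indefinite and the critical point is a saddle point.

saddle point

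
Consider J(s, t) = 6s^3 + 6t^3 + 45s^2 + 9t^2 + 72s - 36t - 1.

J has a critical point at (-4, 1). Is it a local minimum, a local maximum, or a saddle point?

saddle point

The mixed partial ∂²J/∂s∂t is 0, so the Hessian at any point is diag(J_ss, J_tt) = diag(18(2s + 5), 18(2t + 1)).
At (-4, 1): H = diag(-54, 54).
The eigenvalues have opposite signs, so H is indefinite: a saddle point.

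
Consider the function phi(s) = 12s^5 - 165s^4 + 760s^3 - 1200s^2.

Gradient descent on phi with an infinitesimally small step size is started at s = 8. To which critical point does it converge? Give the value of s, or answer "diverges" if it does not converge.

phi'(s) = 60s(s - 5)(s - 4)(s - 2), so phi'(8) = 34560.
Gradient descent moves in the -phi' direction, i.e. s is decreasing.
The nearest critical point in that direction is s = 5, where phi'' = 900 > 0 (a local minimum). The iterate converges there.

5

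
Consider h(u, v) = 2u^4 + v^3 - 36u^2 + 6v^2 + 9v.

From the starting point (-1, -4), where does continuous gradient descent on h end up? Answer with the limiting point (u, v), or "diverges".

h is separable, so gradient descent decouples: u follows -∂h/∂u, v follows -∂h/∂v.
∂h/∂u = 8u(u - 3)(u + 3); at u=-1 this is 64, so u decreases.
∂h/∂v = 3(v + 1)(v + 3); at v=-4 this is 9, so v decreases.
The v-coordinate has no critical point in that direction and runs off to infinity.

diverges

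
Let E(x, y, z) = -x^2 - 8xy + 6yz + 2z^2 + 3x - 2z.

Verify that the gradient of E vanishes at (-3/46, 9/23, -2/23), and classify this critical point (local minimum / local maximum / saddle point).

∇E = (-2x - 8y + 3, -8x + 6z, 6y + 4z - 2); substituting (-3/46, 9/23, -2/23) gives ∇E = (0, 0, 0), so (-3/46, 9/23, -2/23) is indeed a critical point.
The Hessian is constant: H = [[-2, -8, 0], [-8, 0, 6], [0, 6, 4]].
Leading principal minors: Δ₁ = -2, Δ₂ = -64, Δ₃ = -184.
The minors fit neither the all-positive nor the alternating-sign pattern, so H is indefinite: a saddle point.

saddle point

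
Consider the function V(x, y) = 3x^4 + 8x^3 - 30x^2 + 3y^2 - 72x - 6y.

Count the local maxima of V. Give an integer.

V separates as a function of x plus a function of y, so ∇V=0 decouples.
∂V/∂x = 12(x - 2)(x + 1)(x + 3) = 0 at x ∈ {-3, -1, 2}; ∂V/∂y = 6(y - 1) = 0 at y ∈ {1}.
The Hessian is diagonal: diag(V_xx, V_yy). Second derivatives: V_xx(-3)=120, V_xx(-1)=-72, V_xx(2)=180; V_yy(1)=6.
Local maxima occur where both diagonal entries negative: none. Count: 0.

0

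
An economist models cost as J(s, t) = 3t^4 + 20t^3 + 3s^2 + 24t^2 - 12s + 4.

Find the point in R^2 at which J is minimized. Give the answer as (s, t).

J(s,t) separates as P(s) + Q(t) + 4, so its minimum is min P + min Q + 4.
P'(s) = 6s - 12 vanishes at s ∈ {2}; Q'(t) = 12t(t + 1)(t + 4) vanishes at t ∈ {-4, -1, 0}.
Local minima of P (where P''>0): P(2)=-12. Local minima of Q: Q(-4)=-128, Q(0)=0.
So the global minimum of J is P(2) + Q(-4) + 4 = -12 − 128 + 4 = -136, attained at (2, -4).

(2, -4)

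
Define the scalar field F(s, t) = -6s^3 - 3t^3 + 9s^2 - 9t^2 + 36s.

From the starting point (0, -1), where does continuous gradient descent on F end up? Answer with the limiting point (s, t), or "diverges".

(-1, -2)

F is separable, so gradient descent decouples: s follows -∂F/∂s, t follows -∂F/∂t.
∂F/∂s = -18(s - 2)(s + 1); at s=0 this is 36, so s decreases.
∂F/∂t = -9t(t + 2); at t=-1 this is 9, so t decreases.
s converges to its nearest critical value -1 (a local min of the s-part); t converges to -2. The iterate converges to (-1, -2).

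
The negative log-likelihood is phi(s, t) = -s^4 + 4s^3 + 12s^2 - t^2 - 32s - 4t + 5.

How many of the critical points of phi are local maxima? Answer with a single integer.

phi separates as a function of s plus a function of t, so ∇phi=0 decouples.
∂phi/∂s = -4(s - 4)(s - 1)(s + 2) = 0 at s ∈ {-2, 1, 4}; ∂phi/∂t = -2(t + 2) = 0 at t ∈ {-2}.
The Hessian is diagonal: diag(phi_ss, phi_tt). Second derivatives: phi_ss(-2)=-72, phi_ss(1)=36, phi_ss(4)=-72; phi_tt(-2)=-2.
Local maxima occur where both diagonal entries negative: (-2, -2), (4, -2). Count: 2.

2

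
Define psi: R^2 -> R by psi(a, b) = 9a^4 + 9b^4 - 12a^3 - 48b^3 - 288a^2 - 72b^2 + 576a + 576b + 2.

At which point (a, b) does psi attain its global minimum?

psi(a,b) separates as P(a) + Q(b) + 2, so its minimum is min P + min Q + 2.
P'(a) = 36(a - 4)(a - 1)(a + 4) vanishes at a ∈ {-4, 1, 4}; Q'(b) = 36(b - 4)(b - 2)(b + 2) vanishes at b ∈ {-2, 2, 4}.
Local minima of P (where P''>0): P(-4)=-3840, P(4)=-768. Local minima of Q: Q(-2)=-912, Q(4)=384.
So the global minimum of psi is P(-4) + Q(-2) + 2 = -3840 − 912 + 2 = -4750, attained at (-4, -2).

(-4, -2)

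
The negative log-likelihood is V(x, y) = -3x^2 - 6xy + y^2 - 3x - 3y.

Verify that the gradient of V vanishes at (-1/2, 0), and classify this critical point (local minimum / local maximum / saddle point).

∇V = (-6x - 6y - 3, -6x + 2y - 3); substituting (-1/2, 0) gives ∇V = (0, 0), so (-1/2, 0) is indeed a critical point.
The Hessian of V is constant: H = [[-6, -6], [-6, 2]].
det(H) = (-6)·2 − (-6)² = -48.
Since det(H) < 0, H is indefinite and the critical point is a saddle point.

saddle point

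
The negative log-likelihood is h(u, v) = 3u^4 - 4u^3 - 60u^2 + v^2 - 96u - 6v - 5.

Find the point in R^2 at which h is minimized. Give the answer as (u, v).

h(u,v) separates as P(u) + Q(v) − 5, so its minimum is min P + min Q − 5.
P'(u) = 12(u - 4)(u + 1)(u + 2) vanishes at u ∈ {-2, -1, 4}; Q'(v) = 2v - 6 vanishes at v ∈ {3}.
Local minima of P (where P''>0): P(-2)=32, P(4)=-832. Local minima of Q: Q(3)=-9.
So the global minimum of h is P(4) + Q(3) − 5 = -832 − 9 − 5 = -846, attained at (4, 3).

(4, 3)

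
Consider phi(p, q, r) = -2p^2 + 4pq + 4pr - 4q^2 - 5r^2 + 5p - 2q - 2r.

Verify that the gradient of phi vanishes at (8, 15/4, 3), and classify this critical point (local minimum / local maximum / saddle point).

∇phi = (-4p + 4q + 4r + 5, 4p - 8q - 2, 4p - 10r - 2); substituting (8, 15/4, 3) gives ∇phi = (0, 0, 0), so (8, 15/4, 3) is indeed a critical point.
The Hessian is constant: H = [[-4, 4, 4], [4, -8, 0], [4, 0, -10]].
Leading principal minors: Δ₁ = -4, Δ₂ = 16, Δ₃ = -32.
The minors alternate sign starting negative (−, +, −), so H is negative definite: a local maximum.

local maximum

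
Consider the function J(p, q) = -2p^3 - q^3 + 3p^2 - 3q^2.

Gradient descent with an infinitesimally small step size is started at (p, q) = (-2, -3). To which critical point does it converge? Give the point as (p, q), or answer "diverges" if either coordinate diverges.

(0, -2)

J is separable, so gradient descent decouples: p follows -∂J/∂p, q follows -∂J/∂q.
∂J/∂p = -6p(p - 1); at p=-2 this is -36, so p increases.
∂J/∂q = -3q(q + 2); at q=-3 this is -9, so q increases.
p converges to its nearest critical value 0 (a local min of the p-part); q converges to -2. The iterate converges to (0, -2).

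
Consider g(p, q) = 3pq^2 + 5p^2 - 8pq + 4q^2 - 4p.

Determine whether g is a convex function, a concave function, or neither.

The term 3pq^2 is cubic, so the Hessian is not constant.
∂²g/∂q² = 6p + 8, which takes both signs as p varies (negative for sufficiently negative p). A diagonal entry of the Hessian changing sign means the Hessian is neither positive- nor negative-semidefinite on all of R^2.

neither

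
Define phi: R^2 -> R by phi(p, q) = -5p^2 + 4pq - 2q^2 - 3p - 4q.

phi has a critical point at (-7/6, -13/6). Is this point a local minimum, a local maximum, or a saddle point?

local maximum

The Hessian of phi is constant: H = [[-10, 4], [4, -4]].
det(H) = (-10)·(-4) − 4² = 24.
det(H) > 0 and tr(H) = -14 < 0, so H is negative definite and the point is a local maximum.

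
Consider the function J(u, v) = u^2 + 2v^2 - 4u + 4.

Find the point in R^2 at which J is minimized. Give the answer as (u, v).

(2, 0)

J(u,v) separates as P(u) + Q(v) + 4, so its minimum is min P + min Q + 4.
P'(u) = 2u - 4 vanishes at u ∈ {2}; Q'(v) = 4v vanishes at v ∈ {0}.
Local minima of P (where P''>0): P(2)=-4. Local minima of Q: Q(0)=0.
So the global minimum of J is P(2) + Q(0) + 4 = -4 + 0 + 4 = 0, attained at (2, 0).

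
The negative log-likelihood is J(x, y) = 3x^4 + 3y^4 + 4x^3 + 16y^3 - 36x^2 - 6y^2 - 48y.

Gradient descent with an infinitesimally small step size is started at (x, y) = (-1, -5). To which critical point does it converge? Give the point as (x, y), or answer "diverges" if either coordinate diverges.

J is separable, so gradient descent decouples: x follows -∂J/∂x, y follows -∂J/∂y.
∂J/∂x = 12x(x - 2)(x + 3); at x=-1 this is 72, so x decreases.
∂J/∂y = 12(y - 1)(y + 1)(y + 4); at y=-5 this is -288, so y increases.
x converges to its nearest critical value -3 (a local min of the x-part); y converges to -4. The iterate converges to (-3, -4).

(-3, -4)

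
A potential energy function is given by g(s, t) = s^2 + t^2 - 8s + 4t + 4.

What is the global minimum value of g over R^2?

g(s,t) separates as P(s) + Q(t) + 4, so its minimum is min P + min Q + 4.
P'(s) = 2s - 8 vanishes at s ∈ {4}; Q'(t) = 2(t + 2) vanishes at t ∈ {-2}.
Local minima of P (where P''>0): P(4)=-16. Local minima of Q: Q(-2)=-4.
So the global minimum of g is P(4) + Q(-2) + 4 = -16 − 4 + 4 = -16, attained at (4, -2).

-16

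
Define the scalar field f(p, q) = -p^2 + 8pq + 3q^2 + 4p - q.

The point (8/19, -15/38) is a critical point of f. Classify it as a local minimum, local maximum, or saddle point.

The Hessian of f is constant: H = [[-2, 8], [8, 6]].
det(H) = (-2)·6 − 8² = -76.
Since det(H) < 0, H is indefinite and the critical point is a saddle point.

saddle point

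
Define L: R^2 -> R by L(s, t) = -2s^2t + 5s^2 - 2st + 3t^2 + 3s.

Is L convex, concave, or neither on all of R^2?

neither

The term -2s^2t is cubic, so the Hessian is not constant.
∂²L/∂s² = -4t + 10, which takes both signs as t varies (negative for sufficiently large t). A diagonal entry of the Hessian changing sign means the Hessian is neither positive- nor negative-semidefinite on all of R^2.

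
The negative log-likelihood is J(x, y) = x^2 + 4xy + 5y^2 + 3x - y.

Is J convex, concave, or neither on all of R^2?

convex

J is quadratic, so its Hessian is the constant matrix H = [[2, 4], [4, 10]].
det(H) = 4, tr(H) = 12.
det(H) > 0 and tr(H) > 0, so H is positive definite everywhere: convex.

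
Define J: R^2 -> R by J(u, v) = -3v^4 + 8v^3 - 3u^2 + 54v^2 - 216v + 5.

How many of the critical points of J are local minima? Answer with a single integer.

0

J separates as a function of u plus a function of v, so ∇J=0 decouples.
∂J/∂u = -6u = 0 at u ∈ {0}; ∂J/∂v = -12(v - 3)(v - 2)(v + 3) = 0 at v ∈ {-3, 2, 3}.
The Hessian is diagonal: diag(J_uu, J_vv). Second derivatives: J_uu(0)=-6; J_vv(-3)=-360, J_vv(2)=60, J_vv(3)=-72.
Local minima occur where both diagonal entries positive: none. Count: 0.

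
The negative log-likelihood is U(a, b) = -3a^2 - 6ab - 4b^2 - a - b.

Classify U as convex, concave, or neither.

U is quadratic, so its Hessian is the constant matrix H = [[-6, -6], [-6, -8]].
det(H) = 12, tr(H) = -14.
det(H) > 0 and tr(H) < 0, so H is negative definite everywhere: concave.

concave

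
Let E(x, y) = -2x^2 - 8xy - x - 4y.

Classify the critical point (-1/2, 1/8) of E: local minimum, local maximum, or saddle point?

saddle point

The Hessian of E is constant: H = [[-4, -8], [-8, 0]].
det(H) = (-4)·0 − (-8)² = -64.
Since det(H) < 0, H is indefinite and the critical point is a saddle point.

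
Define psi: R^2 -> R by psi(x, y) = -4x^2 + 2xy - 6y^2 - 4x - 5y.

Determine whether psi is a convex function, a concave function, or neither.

concave

psi is quadratic, so its Hessian is the constant matrix H = [[-8, 2], [2, -12]].
det(H) = 92, tr(H) = -20.
det(H) > 0 and tr(H) < 0, so H is negative definite everywhere: concave.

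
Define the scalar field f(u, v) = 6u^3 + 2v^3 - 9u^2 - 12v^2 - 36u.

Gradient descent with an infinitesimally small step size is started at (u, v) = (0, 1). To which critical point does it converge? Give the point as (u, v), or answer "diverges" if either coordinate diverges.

f is separable, so gradient descent decouples: u follows -∂f/∂u, v follows -∂f/∂v.
∂f/∂u = 18(u - 2)(u + 1); at u=0 this is -36, so u increases.
∂f/∂v = 6v(v - 4); at v=1 this is -18, so v increases.
u converges to its nearest critical value 2 (a local min of the u-part); v converges to 4. The iterate converges to (2, 4).

(2, 4)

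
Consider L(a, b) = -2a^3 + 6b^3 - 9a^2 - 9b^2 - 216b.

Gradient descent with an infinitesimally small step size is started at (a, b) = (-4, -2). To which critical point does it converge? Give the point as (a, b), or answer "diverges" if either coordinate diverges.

L is separable, so gradient descent decouples: a follows -∂L/∂a, b follows -∂L/∂b.
∂L/∂a = -6a(a + 3); at a=-4 this is -24, so a increases.
∂L/∂b = 18(b - 4)(b + 3); at b=-2 this is -108, so b increases.
a converges to its nearest critical value -3 (a local min of the a-part); b converges to 4. The iterate converges to (-3, 4).

(-3, 4)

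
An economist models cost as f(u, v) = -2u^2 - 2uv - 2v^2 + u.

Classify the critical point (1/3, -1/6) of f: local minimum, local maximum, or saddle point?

local maximum

The Hessian of f is constant: H = [[-4, -2], [-2, -4]].
det(H) = (-4)·(-4) − (-2)² = 12.
det(H) > 0 and tr(H) = -8 < 0, so H is negative definite and the point is a local maximum.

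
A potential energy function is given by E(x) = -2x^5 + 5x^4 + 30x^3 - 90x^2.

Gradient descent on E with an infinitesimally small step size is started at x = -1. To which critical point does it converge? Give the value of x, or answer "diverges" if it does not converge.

E'(x) = -10x(x - 3)(x - 2)(x + 3), so E'(-1) = 240.
Gradient descent moves in the -E' direction, i.e. x is decreasing.
The nearest critical point in that direction is x = -3, where E'' = 900 > 0 (a local minimum). The iterate converges there.

-3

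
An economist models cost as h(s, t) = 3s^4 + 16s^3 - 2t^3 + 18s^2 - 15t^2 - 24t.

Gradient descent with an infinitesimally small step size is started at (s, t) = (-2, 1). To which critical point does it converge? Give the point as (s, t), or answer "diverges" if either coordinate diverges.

diverges

h is separable, so gradient descent decouples: s follows -∂h/∂s, t follows -∂h/∂t.
∂h/∂s = 12s(s + 1)(s + 3); at s=-2 this is 24, so s decreases.
∂h/∂t = -6(t + 1)(t + 4); at t=1 this is -60, so t increases.
The t-coordinate has no critical point in that direction and runs off to infinity.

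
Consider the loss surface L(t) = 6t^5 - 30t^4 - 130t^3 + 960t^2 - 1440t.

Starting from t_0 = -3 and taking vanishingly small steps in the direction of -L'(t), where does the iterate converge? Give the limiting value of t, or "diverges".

1

L'(t) = 30(t - 4)(t - 3)(t - 1)(t + 4), so L'(-3) = -5040.
Gradient descent moves in the -L' direction, i.e. t is increasing.
The nearest critical point in that direction is t = 1, where L'' = 900 > 0 (a local minimum). The iterate converges there.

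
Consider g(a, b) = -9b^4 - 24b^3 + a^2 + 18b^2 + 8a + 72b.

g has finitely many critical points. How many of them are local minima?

g separates as a function of a plus a function of b, so ∇g=0 decouples.
∂g/∂a = 2(a + 4) = 0 at a ∈ {-4}; ∂g/∂b = -36(b - 1)(b + 1)(b + 2) = 0 at b ∈ {-2, -1, 1}.
The Hessian is diagonal: diag(g_aa, g_bb). Second derivatives: g_aa(-4)=2; g_bb(-2)=-108, g_bb(-1)=72, g_bb(1)=-216.
Local minima occur where both diagonal entries positive: (-4, -1). Count: 1.

1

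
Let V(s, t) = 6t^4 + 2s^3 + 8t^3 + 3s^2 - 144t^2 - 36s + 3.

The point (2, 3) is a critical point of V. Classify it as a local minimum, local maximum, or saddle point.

The mixed partial ∂²V/∂s∂t is 0, so the Hessian at any point is diag(V_ss, V_tt) = diag(6(2s + 1), 24(3t^2 + 2t - 12)).
At (2, 3): H = diag(30, 504).
Both eigenvalues are positive, so H is positive definite: a local minimum.

local minimum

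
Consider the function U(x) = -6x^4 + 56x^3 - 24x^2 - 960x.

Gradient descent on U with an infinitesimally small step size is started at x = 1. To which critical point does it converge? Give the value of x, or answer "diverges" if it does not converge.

U'(x) = -24(x - 5)(x - 4)(x + 2), so U'(1) = -864.
Gradient descent moves in the -U' direction, i.e. x is increasing.
The nearest critical point in that direction is x = 4, where U'' = 144 > 0 (a local minimum). The iterate converges there.

4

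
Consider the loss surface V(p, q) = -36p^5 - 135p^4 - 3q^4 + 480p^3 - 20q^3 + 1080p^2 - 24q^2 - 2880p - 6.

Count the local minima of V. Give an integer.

V separates as a function of p plus a function of q, so ∇V=0 decouples.
∂V/∂p = -180(p - 2)(p - 1)(p + 2)(p + 4) = 0 at p ∈ {-4, -2, 1, 2}; ∂V/∂q = -12q(q + 1)(q + 4) = 0 at q ∈ {-4, -1, 0}.
The Hessian is diagonal: diag(V_pp, V_qq). Second derivatives: V_pp(-4)=10800, V_pp(-2)=-4320, V_pp(1)=2700, V_pp(2)=-4320; V_qq(-4)=-144, V_qq(-1)=36, V_qq(0)=-48.
Local minima occur where both diagonal entries positive: (-4, -1), (1, -1). Count: 2.

2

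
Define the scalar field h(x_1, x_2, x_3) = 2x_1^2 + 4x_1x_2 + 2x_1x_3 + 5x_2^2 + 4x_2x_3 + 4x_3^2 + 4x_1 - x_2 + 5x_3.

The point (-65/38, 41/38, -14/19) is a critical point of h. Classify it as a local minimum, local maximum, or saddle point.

local minimum

The Hessian is constant: H = [[4, 4, 2], [4, 10, 4], [2, 4, 8]].
Leading principal minors: Δ₁ = 4, Δ₂ = 24, Δ₃ = 152.
All leading minors are positive, so H is positive definite: a local minimum.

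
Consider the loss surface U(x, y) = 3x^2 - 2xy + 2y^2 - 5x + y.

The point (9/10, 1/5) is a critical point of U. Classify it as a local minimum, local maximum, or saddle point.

local minimum

The Hessian of U is constant: H = [[6, -2], [-2, 4]].
det(H) = 6·4 − (-2)² = 20.
det(H) > 0 and tr(H) = 10 > 0, so H is positive definite and the point is a local minimum.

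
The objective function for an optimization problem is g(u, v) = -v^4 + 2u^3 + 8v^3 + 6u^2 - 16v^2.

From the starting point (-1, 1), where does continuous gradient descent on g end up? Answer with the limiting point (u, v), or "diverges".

(0, 2)

g is separable, so gradient descent decouples: u follows -∂g/∂u, v follows -∂g/∂v.
∂g/∂u = 6u(u + 2); at u=-1 this is -6, so u increases.
∂g/∂v = -4v(v - 4)(v - 2); at v=1 this is -12, so v increases.
u converges to its nearest critical value 0 (a local min of the u-part); v converges to 2. The iterate converges to (0, 2).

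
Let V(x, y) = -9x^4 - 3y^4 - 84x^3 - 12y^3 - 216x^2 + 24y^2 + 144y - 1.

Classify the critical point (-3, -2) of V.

local minimum

The mixed partial ∂²V/∂x∂y is 0, so the Hessian at any point is diag(V_xx, V_yy) = diag(-36(3x^2 + 14x + 12), 12(-3y^2 - 6y + 4)).
At (-3, -2): H = diag(108, 48).
Both eigenvalues are positive, so H is positive definite: a local minimum.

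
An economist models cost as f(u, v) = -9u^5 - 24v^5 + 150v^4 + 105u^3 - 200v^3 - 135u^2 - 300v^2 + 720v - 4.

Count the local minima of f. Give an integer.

f separates as a function of u plus a function of v, so ∇f=0 decouples.
∂f/∂u = -45u(u - 2)(u - 1)(u + 3) = 0 at u ∈ {-3, 0, 1, 2}; ∂f/∂v = -120(v - 3)(v - 2)(v - 1)(v + 1) = 0 at v ∈ {-1, 1, 2, 3}.
The Hessian is diagonal: diag(f_uu, f_vv). Second derivatives: f_uu(-3)=2700, f_uu(0)=-270, f_uu(1)=180, f_uu(2)=-450; f_vv(-1)=2880, f_vv(1)=-480, f_vv(2)=360, f_vv(3)=-960.
Local minima occur where both diagonal entries positive: (-3, -1), (-3, 2), (1, -1), (1, 2). Count: 4.

4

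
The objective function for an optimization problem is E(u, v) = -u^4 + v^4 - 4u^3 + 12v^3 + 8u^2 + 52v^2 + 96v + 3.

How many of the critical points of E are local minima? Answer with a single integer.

E separates as a function of u plus a function of v, so ∇E=0 decouples.
∂E/∂u = -4u(u - 1)(u + 4) = 0 at u ∈ {-4, 0, 1}; ∂E/∂v = 4(v + 2)(v + 3)(v + 4) = 0 at v ∈ {-4, -3, -2}.
The Hessian is diagonal: diag(E_uu, E_vv). Second derivatives: E_uu(-4)=-80, E_uu(0)=16, E_uu(1)=-20; E_vv(-4)=8, E_vv(-3)=-4, E_vv(-2)=8.
Local minima occur where both diagonal entries positive: (0, -4), (0, -2). Count: 2.

2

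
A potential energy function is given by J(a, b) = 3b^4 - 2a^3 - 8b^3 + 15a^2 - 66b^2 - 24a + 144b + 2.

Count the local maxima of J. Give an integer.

J separates as a function of a plus a function of b, so ∇J=0 decouples.
∂J/∂a = -6(a - 4)(a - 1) = 0 at a ∈ {1, 4}; ∂J/∂b = 12(b - 4)(b - 1)(b + 3) = 0 at b ∈ {-3, 1, 4}.
The Hessian is diagonal: diag(J_aa, J_bb). Second derivatives: J_aa(1)=18, J_aa(4)=-18; J_bb(-3)=336, J_bb(1)=-144, J_bb(4)=252.
Local maxima occur where both diagonal entries negative: (4, 1). Count: 1.

1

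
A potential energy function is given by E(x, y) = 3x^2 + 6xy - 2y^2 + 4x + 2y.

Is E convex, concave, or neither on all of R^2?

neither

E is quadratic, so its Hessian is the constant matrix H = [[6, 6], [6, -4]].
det(H) = -60, tr(H) = 2.
det(H) < 0, so H is indefinite: neither convex nor concave.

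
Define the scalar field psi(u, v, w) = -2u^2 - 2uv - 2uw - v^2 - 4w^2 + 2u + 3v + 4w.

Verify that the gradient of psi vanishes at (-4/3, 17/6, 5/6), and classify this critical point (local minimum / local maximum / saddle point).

local maximum

∇psi = (-4u - 2v - 2w + 2, -2u - 2v + 3, -2u - 8w + 4); substituting (-4/3, 17/6, 5/6) gives ∇psi = (0, 0, 0), so (-4/3, 17/6, 5/6) is indeed a critical point.
The Hessian is constant: H = [[-4, -2, -2], [-2, -2, 0], [-2, 0, -8]].
Leading principal minors: Δ₁ = -4, Δ₂ = 4, Δ₃ = -24.
The minors alternate sign starting negative (−, +, −), so H is negative definite: a local maximum.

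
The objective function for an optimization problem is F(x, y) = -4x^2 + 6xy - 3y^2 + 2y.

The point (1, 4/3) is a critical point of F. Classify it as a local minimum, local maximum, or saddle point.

The Hessian of F is constant: H = [[-8, 6], [6, -6]].
det(H) = (-8)·(-6) − 6² = 12.
det(H) > 0 and tr(H) = -14 < 0, so H is negative definite and the point is a local maximum.

local maximum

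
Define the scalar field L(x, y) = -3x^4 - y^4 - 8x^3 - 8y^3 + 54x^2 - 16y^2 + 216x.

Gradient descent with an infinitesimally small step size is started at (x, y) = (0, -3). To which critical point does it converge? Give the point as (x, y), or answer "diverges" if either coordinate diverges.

L is separable, so gradient descent decouples: x follows -∂L/∂x, y follows -∂L/∂y.
∂L/∂x = -12(x - 3)(x + 2)(x + 3); at x=0 this is 216, so x decreases.
∂L/∂y = -4y(y + 2)(y + 4); at y=-3 this is -12, so y increases.
x converges to its nearest critical value -2 (a local min of the x-part); y converges to -2. The iterate converges to (-2, -2).

(-2, -2)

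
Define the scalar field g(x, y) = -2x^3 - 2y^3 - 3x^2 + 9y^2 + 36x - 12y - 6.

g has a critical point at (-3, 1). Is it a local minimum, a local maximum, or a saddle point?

local minimum

The mixed partial ∂²g/∂x∂y is 0, so the Hessian at any point is diag(g_xx, g_yy) = diag(-6(2x + 1), 6(-2y + 3)).
At (-3, 1): H = diag(30, 6).
Both eigenvalues are positive, so H is positive definite: a local minimum.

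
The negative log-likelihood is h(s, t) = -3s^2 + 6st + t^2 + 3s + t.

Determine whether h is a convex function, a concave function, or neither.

neither

h is quadratic, so its Hessian is the constant matrix H = [[-6, 6], [6, 2]].
det(H) = -48, tr(H) = -4.
det(H) < 0, so H is indefinite: neither convex nor concave.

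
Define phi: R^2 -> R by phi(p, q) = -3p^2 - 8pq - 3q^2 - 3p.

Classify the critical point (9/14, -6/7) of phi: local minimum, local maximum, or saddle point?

saddle point

The Hessian of phi is constant: H = [[-6, -8], [-8, -6]].
det(H) = (-6)·(-6) − (-8)² = -28.
Since det(H) < 0, H is indefinite and the critical point is a saddle point.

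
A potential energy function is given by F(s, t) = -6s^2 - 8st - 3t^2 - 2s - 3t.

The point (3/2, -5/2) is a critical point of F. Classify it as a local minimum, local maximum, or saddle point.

The Hessian of F is constant: H = [[-12, -8], [-8, -6]].
det(H) = (-12)·(-6) − (-8)² = 8.
det(H) > 0 and tr(H) = -18 < 0, so H is negative definite and the point is a local maximum.

local maximum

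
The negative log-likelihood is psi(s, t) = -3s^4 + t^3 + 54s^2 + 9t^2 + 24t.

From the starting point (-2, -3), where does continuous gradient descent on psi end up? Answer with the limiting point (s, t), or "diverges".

(0, -2)

psi is separable, so gradient descent decouples: s follows -∂psi/∂s, t follows -∂psi/∂t.
∂psi/∂s = -12s(s - 3)(s + 3); at s=-2 this is -120, so s increases.
∂psi/∂t = 3(t + 2)(t + 4); at t=-3 this is -3, so t increases.
s converges to its nearest critical value 0 (a local min of the s-part); t converges to -2. The iterate converges to (0, -2).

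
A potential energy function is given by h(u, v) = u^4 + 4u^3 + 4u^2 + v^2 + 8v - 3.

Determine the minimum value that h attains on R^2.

h(u,v) separates as P(u) + Q(v) − 3, so its minimum is min P + min Q − 3.
P'(u) = 4u(u + 1)(u + 2) vanishes at u ∈ {-2, -1, 0}; Q'(v) = 2v + 8 vanishes at v ∈ {-4}.
Local minima of P (where P''>0): P(-2)=0, P(0)=0. Local minima of Q: Q(-4)=-16.
So the global minimum of h is P(-2) + Q(-4) − 3 = 0 − 16 − 3 = -19, attained at (-2, -4).

-19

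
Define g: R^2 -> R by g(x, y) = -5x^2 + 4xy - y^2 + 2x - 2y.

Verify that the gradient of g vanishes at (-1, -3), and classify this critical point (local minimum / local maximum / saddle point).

∇g = (-10x + 4y + 2, 4x - 2y - 2); substituting (-1, -3) gives ∇g = (0, 0), so (-1, -3) is indeed a critical point.
The Hessian of g is constant: H = [[-10, 4], [4, -2]].
det(H) = (-10)·(-2) − 4² = 4.
det(H) > 0 and tr(H) = -12 < 0, so H is negative definite and the point is a local maximum.

local maximum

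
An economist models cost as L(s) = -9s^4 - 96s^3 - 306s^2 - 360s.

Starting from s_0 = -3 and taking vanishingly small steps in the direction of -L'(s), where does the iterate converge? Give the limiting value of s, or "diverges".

-2

L'(s) = -36(s + 1)(s + 2)(s + 5), so L'(-3) = -144.
Gradient descent moves in the -L' direction, i.e. s is increasing.
The nearest critical point in that direction is s = -2, where L'' = 108 > 0 (a local minimum). The iterate converges there.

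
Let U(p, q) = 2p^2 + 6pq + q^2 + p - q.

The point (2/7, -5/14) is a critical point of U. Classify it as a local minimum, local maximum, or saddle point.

saddle point

The Hessian of U is constant: H = [[4, 6], [6, 2]].
det(H) = 4·2 − 6² = -28.
Since det(H) < 0, H is indefinite and the critical point is a saddle point.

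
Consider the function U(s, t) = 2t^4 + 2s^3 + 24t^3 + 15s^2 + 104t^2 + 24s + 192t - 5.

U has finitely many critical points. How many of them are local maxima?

1

U separates as a function of s plus a function of t, so ∇U=0 decouples.
∂U/∂s = 6(s + 1)(s + 4) = 0 at s ∈ {-4, -1}; ∂U/∂t = 8(t + 2)(t + 3)(t + 4) = 0 at t ∈ {-4, -3, -2}.
The Hessian is diagonal: diag(U_ss, U_tt). Second derivatives: U_ss(-4)=-18, U_ss(-1)=18; U_tt(-4)=16, U_tt(-3)=-8, U_tt(-2)=16.
Local maxima occur where both diagonal entries negative: (-4, -3). Count: 1.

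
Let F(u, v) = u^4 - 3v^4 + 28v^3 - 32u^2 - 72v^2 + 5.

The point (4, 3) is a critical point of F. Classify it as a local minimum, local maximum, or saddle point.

The mixed partial ∂²F/∂u∂v is 0, so the Hessian at any point is diag(F_uu, F_vv) = diag(4(3u^2 - 16), 12(-3v^2 + 14v - 12)).
At (4, 3): H = diag(128, 36).
Both eigenvalues are positive, so H is positive definite: a local minimum.

local minimum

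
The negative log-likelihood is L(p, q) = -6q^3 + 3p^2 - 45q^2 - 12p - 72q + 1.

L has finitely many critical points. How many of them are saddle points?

1

L separates as a function of p plus a function of q, so ∇L=0 decouples.
∂L/∂p = 6(p - 2) = 0 at p ∈ {2}; ∂L/∂q = -18(q + 1)(q + 4) = 0 at q ∈ {-4, -1}.
The Hessian is diagonal: diag(L_pp, L_qq). Second derivatives: L_pp(2)=6; L_qq(-4)=54, L_qq(-1)=-54.
Saddle points occur where the two diagonal entries have opposite signs: (2, -1). Count: 1.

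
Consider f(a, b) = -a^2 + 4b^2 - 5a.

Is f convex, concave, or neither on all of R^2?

f is quadratic, so its Hessian is the constant matrix H = [[-2, 0], [0, 8]].
det(H) = -16, tr(H) = 6.
det(H) < 0, so H is indefinite: neither convex nor concave.

neither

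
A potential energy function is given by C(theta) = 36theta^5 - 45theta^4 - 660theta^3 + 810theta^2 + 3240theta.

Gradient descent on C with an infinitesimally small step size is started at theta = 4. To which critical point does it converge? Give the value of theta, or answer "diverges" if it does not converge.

C'(theta) = 180(theta - 3)(theta - 2)(theta + 1)(theta + 3), so C'(4) = 12600.
Gradient descent moves in the -C' direction, i.e. theta is decreasing.
The nearest critical point in that direction is theta = 3, where C'' = 4320 > 0 (a local minimum). The iterate converges there.

3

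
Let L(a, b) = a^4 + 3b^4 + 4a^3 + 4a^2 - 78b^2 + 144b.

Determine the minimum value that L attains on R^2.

L(a,b) separates as P(a) + Q(b), so its minimum is min P + min Q.
P'(a) = 4a(a + 1)(a + 2) vanishes at a ∈ {-2, -1, 0}; Q'(b) = 12(b - 3)(b - 1)(b + 4) vanishes at b ∈ {-4, 1, 3}.
Local minima of P (where P''>0): P(-2)=0, P(0)=0. Local minima of Q: Q(-4)=-1056, Q(3)=-27.
So the global minimum of L is P(-2) + Q(-4) = 0 − 1056 = -1056, attained at (-2, -4).

-1056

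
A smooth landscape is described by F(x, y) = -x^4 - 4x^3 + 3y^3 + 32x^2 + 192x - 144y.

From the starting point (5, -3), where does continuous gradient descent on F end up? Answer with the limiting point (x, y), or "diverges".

F is separable, so gradient descent decouples: x follows -∂F/∂x, y follows -∂F/∂y.
∂F/∂x = -4(x - 4)(x + 3)(x + 4); at x=5 this is -288, so x increases.
∂F/∂y = 9(y - 4)(y + 4); at y=-3 this is -63, so y increases.
The x-coordinate has no critical point in that direction and runs off to infinity.

diverges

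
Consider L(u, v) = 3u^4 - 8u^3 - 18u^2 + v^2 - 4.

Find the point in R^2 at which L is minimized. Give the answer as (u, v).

L(u,v) separates as P(u) + Q(v) − 4, so its minimum is min P + min Q − 4.
P'(u) = 12u(u - 3)(u + 1) vanishes at u ∈ {-1, 0, 3}; Q'(v) = 2v vanishes at v ∈ {0}.
Local minima of P (where P''>0): P(-1)=-7, P(3)=-135. Local minima of Q: Q(0)=0.
So the global minimum of L is P(3) + Q(0) − 4 = -135 + 0 − 4 = -139, attained at (3, 0).

(3, 0)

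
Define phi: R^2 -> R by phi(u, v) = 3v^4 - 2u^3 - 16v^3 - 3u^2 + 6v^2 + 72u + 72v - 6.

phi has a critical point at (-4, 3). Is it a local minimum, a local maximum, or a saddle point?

The mixed partial ∂²phi/∂u∂v is 0, so the Hessian at any point is diag(phi_uu, phi_vv) = diag(-6(2u + 1), 12(3v^2 - 8v + 1)).
At (-4, 3): H = diag(42, 48).
Both eigenvalues are positive, so H is positive definite: a local minimum.

local minimum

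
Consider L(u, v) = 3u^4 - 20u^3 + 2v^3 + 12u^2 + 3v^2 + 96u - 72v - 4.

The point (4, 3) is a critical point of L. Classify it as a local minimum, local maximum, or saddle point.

local minimum

The mixed partial ∂²L/∂u∂v is 0, so the Hessian at any point is diag(L_uu, L_vv) = diag(12(3u^2 - 10u + 2), 6(2v + 1)).
At (4, 3): H = diag(120, 42).
Both eigenvalues are positive, so H is positive definite: a local minimum.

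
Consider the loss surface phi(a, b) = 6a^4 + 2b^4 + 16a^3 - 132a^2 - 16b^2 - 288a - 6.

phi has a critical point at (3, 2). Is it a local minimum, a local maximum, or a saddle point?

The mixed partial ∂²phi/∂a∂b is 0, so the Hessian at any point is diag(phi_aa, phi_bb) = diag(24(3a^2 + 4a - 11), 8(3b^2 - 4)).
At (3, 2): H = diag(672, 64).
Both eigenvalues are positive, so H is positive definite: a local minimum.

local minimum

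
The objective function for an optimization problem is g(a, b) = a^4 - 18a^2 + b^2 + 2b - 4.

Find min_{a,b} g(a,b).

-86

g(a,b) separates as P(a) + Q(b) − 4, so its minimum is min P + min Q − 4.
P'(a) = 4a(a - 3)(a + 3) vanishes at a ∈ {-3, 0, 3}; Q'(b) = 2b + 2 vanishes at b ∈ {-1}.
Local minima of P (where P''>0): P(-3)=-81, P(3)=-81. Local minima of Q: Q(-1)=-1.
So the global minimum of g is P(-3) + Q(-1) − 4 = -81 − 1 − 4 = -86, attained at (-3, -1).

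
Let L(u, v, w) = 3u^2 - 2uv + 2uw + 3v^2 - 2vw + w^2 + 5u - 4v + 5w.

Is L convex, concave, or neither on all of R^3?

convex

L is quadratic, so its Hessian is the constant matrix H = [[6, -2, 2], [-2, 6, -2], [2, -2, 2]].
Leading principal minors: 6, 32, 32.
All positive ⇒ H ≻ 0 ⇒ convex.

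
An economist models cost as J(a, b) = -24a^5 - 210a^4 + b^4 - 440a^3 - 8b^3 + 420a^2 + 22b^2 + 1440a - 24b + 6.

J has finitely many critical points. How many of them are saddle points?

J separates as a function of a plus a function of b, so ∇J=0 decouples.
∂J/∂a = -120(a - 1)(a + 1)(a + 3)(a + 4) = 0 at a ∈ {-4, -3, -1, 1}; ∂J/∂b = 4(b - 3)(b - 2)(b - 1) = 0 at b ∈ {1, 2, 3}.
The Hessian is diagonal: diag(J_aa, J_bb). Second derivatives: J_aa(-4)=1800, J_aa(-3)=-960, J_aa(-1)=1440, J_aa(1)=-4800; J_bb(1)=8, J_bb(2)=-4, J_bb(3)=8.
Saddle points occur where the two diagonal entries have opposite signs: (-4, 2), (-3, 1), (-3, 3), (-1, 2), (1, 1), (1, 3). Count: 6.

6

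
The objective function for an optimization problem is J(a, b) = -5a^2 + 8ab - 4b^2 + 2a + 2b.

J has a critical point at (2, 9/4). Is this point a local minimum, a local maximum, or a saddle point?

local maximum

The Hessian of J is constant: H = [[-10, 8], [8, -8]].
det(H) = (-10)·(-8) − 8² = 16.
det(H) > 0 and tr(H) = -18 < 0, so H is negative definite and the point is a local maximum.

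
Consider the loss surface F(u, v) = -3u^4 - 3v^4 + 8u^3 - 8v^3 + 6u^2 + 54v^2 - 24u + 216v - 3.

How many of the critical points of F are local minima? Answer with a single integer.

1

F separates as a function of u plus a function of v, so ∇F=0 decouples.
∂F/∂u = -12(u - 2)(u - 1)(u + 1) = 0 at u ∈ {-1, 1, 2}; ∂F/∂v = -12(v - 3)(v + 2)(v + 3) = 0 at v ∈ {-3, -2, 3}.
The Hessian is diagonal: diag(F_uu, F_vv). Second derivatives: F_uu(-1)=-72, F_uu(1)=24, F_uu(2)=-36; F_vv(-3)=-72, F_vv(-2)=60, F_vv(3)=-360.
Local minima occur where both diagonal entries positive: (1, -2). Count: 1.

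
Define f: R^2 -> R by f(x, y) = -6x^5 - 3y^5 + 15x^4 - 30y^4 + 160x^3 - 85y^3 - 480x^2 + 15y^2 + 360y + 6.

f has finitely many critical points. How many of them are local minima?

f separates as a function of x plus a function of y, so ∇f=0 decouples.
∂f/∂x = -30x(x - 4)(x - 2)(x + 4) = 0 at x ∈ {-4, 0, 2, 4}; ∂f/∂y = -15(y - 1)(y + 2)(y + 3)(y + 4) = 0 at y ∈ {-4, -3, -2, 1}.
The Hessian is diagonal: diag(f_xx, f_yy). Second derivatives: f_xx(-4)=5760, f_xx(0)=-960, f_xx(2)=720, f_xx(4)=-1920; f_yy(-4)=150, f_yy(-3)=-60, f_yy(-2)=90, f_yy(1)=-900.
Local minima occur where both diagonal entries positive: (-4, -4), (-4, -2), (2, -4), (2, -2). Count: 4.

4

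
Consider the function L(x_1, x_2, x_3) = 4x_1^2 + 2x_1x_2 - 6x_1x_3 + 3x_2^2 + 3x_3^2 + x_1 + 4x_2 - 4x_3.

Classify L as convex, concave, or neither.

L is quadratic, so its Hessian is the constant matrix H = [[8, 2, -6], [2, 6, 0], [-6, 0, 6]].
Leading principal minors: 8, 44, 48.
All positive ⇒ H ≻ 0 ⇒ convex.

convex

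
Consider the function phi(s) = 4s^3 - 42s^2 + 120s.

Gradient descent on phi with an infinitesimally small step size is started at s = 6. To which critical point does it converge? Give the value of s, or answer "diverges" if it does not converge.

phi'(s) = 12(s - 5)(s - 2), so phi'(6) = 48.
Gradient descent moves in the -phi' direction, i.e. s is decreasing.
The nearest critical point in that direction is s = 5, where phi'' = 36 > 0 (a local minimum). The iterate converges there.

5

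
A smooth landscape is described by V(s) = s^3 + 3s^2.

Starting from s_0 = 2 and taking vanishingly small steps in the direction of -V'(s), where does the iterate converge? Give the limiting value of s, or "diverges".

V'(s) = 3s(s + 2), so V'(2) = 24.
Gradient descent moves in the -V' direction, i.e. s is decreasing.
The nearest critical point in that direction is s = 0, where V'' = 6 > 0 (a local minimum). The iterate converges there.

0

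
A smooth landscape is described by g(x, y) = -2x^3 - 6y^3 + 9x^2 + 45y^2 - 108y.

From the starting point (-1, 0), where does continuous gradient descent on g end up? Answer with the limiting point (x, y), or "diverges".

(0, 2)

g is separable, so gradient descent decouples: x follows -∂g/∂x, y follows -∂g/∂y.
∂g/∂x = -6x(x - 3); at x=-1 this is -24, so x increases.
∂g/∂y = -18(y - 3)(y - 2); at y=0 this is -108, so y increases.
x converges to its nearest critical value 0 (a local min of the x-part); y converges to 2. The iterate converges to (0, 2).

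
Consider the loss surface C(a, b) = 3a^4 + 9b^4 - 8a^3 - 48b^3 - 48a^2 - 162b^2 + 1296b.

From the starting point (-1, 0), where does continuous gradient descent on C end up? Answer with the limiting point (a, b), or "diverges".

C is separable, so gradient descent decouples: a follows -∂C/∂a, b follows -∂C/∂b.
∂C/∂a = 12a(a - 4)(a + 2); at a=-1 this is 60, so a decreases.
∂C/∂b = 36(b - 4)(b - 3)(b + 3); at b=0 this is 1296, so b decreases.
a converges to its nearest critical value -2 (a local min of the a-part); b converges to -3. The iterate converges to (-2, -3).

(-2, -3)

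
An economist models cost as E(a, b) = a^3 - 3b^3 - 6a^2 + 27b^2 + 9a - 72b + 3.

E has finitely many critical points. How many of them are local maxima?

E separates as a function of a plus a function of b, so ∇E=0 decouples.
∂E/∂a = 3(a - 3)(a - 1) = 0 at a ∈ {1, 3}; ∂E/∂b = -9(b - 4)(b - 2) = 0 at b ∈ {2, 4}.
The Hessian is diagonal: diag(E_aa, E_bb). Second derivatives: E_aa(1)=-6, E_aa(3)=6; E_bb(2)=18, E_bb(4)=-18.
Local maxima occur where both diagonal entries negative: (1, 4). Count: 1.

1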